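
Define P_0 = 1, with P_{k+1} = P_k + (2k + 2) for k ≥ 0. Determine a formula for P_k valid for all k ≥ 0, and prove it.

Claim: P_k = k^2 + k + 1.

Base case: P_0 = 1, and 0^2 + 0 + 1 = 1.
Assume P_m = m^2 + m + 1.
Then P_{m+1} = P_m + (2m + 2) = (m^2 + m + 1) + (2m + 2) = m^2 + 3m + 3,
and (m+1)^2 + (m+1) + 1 = m^2 + 3m + 3.
Hence P_k = k^2 + k + 1 for every k ≥ 0, by induction.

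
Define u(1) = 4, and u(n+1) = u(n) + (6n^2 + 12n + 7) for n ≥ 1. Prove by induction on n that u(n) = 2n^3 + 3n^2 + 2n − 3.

Base case: u(1) = 4, and 2·1^3 + 3·1^2 + 2·1 − 3 = 4.
Assume u(k) = 2k^3 + 3k^2 + 2k − 3.
Then u(k+1) = u(k) + (6k^2 + 12k + 7) = (2k^3 + 3k^2 + 2k − 3) + (6k^2 + 12k + 7) = 2k^3 + 9k^2 + 14k + 4,
and 2·(k+1)^3 + 3·(k+1)^2 + 2·(k+1) − 3 = 2k^3 + 9k^2 + 14k + 4.
This completes the inductive step, so u(n) = 2n^3 + 3n^2 + 2n − 3 for all n ≥ 1.

u(n) = 2n^3 + 3n^2 + 2n − 3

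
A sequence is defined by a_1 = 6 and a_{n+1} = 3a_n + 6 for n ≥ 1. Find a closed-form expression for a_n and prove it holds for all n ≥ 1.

Claim: a_n = 3^{n+1} − 3.

Base case: a_1 = 6, and 3^{1+1} − 3 = 9 − 3 = 6.
Assume a_r = 3^{r+1} − 3 for some r ≥ 1.
Then a_{r+1} = 3a_r + 6 = 3·(3^{r+1} − 3) + 6 = 3^{r+2} − 9 + 6 = 3^{r+2} − 3.
This completes the inductive step, so a_n = 3^{n+1} − 3 for all n ≥ 1.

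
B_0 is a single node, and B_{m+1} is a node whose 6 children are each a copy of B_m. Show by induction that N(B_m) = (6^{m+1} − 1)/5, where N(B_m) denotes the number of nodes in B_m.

Base case: N(B_0) = 1, and (6^{0+1} − 1)/5 = 1.
Assume N(B_k) = (6^{k+1} − 1)/5.
Then N(B_{k+1}) = 1 + 6N(B_k) = 1 + 6·(6^{k+1} − 1)/5 = 1 + (6^{k+2} − 6)/5 = (5 + 6^{k+2} − 6)/5 = (6^{k+2} − 1)/5.
So the formula holds for k+1, and by induction N(B_m) = (6^{m+1} − 1)/5 for all m ≥ 0.

N(B_m) = (6^{m+1} − 1)/5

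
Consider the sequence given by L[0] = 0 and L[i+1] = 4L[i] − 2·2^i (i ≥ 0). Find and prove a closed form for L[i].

Claim: L[i] = -4^i + 2^i.

Base case: L[0] = 0, and -4^0 + 2^0 = -1 + 1 = 0.
Assume L[k] = -4^k + 2^k for some k ≥ 0.
Then L[k+1] = 4L[k] − 2·2^k = 4·(-4^k + 2^k) − 2·2^k = -4^{k+1} + 4·2^k − 2·2^k = -4^{k+1} + 2·2^k = -4^{k+1} + 2^{k+1}.
Hence L[i] = -4^i + 2^i for every i ≥ 0, by induction.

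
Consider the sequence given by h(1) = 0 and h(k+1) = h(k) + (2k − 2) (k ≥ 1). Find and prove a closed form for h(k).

Claim: h(k) = k^2 − 3k + 2.

Base case: h(1) = 0, and 1^2 − 3·1 + 2 = 0.
Assume h(m) = m^2 − 3m + 2.
Then h(m+1) = h(m) + (2m − 2) = (m^2 − 3m + 2) + (2m − 2) = m^2 − m,
and (m+1)^2 − 3·(m+1) + 2 = m^2 − m.
By induction, h(k) = k^2 − 3k + 2 for all k ≥ 1.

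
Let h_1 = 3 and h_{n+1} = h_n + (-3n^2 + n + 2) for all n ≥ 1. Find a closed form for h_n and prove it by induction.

Claim: h_n = -n^3 + 2n^2 + n + 1.

Base case: h_1 = 3, and -1^3 + 2·1^2 + 1 + 1 = 3.
Assume h_r = -r^3 + 2r^2 + r + 1.
Then h_{r+1} = h_r + (-3r^2 + r + 2) = (-r^3 + 2r^2 + r + 1) + (-3r^2 + r + 2) = -r^3 − r^2 + 2r + 3,
and -(r+1)^3 + 2·(r+1)^2 + (r+1) + 1 = -r^3 − r^2 + 2r + 3.
By induction, h_n = -n^3 + 2n^2 + n + 1 for all n ≥ 1.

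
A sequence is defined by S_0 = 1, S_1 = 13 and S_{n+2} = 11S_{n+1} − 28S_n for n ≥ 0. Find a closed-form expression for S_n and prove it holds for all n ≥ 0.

Claim: S_n = 3·7^n − 2·4^n.

Base cases: S_0 = 1 and 3·7^0 − 2·4^0 = 1; S_1 = 13 and 3·7^1 − 2·4^1 = 13.
Assume S_j = 3·7^j − 2·4^j for all 0 ≤ j ≤ k, where k ≥ 1.
Then S_{k+1} = 11S_k − 28S_{k−1} = 11·(3·7^k − 2·4^k) − 28·(3·7^{k−1} − 2·4^{k−1}) = 3·(11·7 − 28)7^{k−1} − 2·(11·4 − 28)4^{k−1} = 147·7^{k−1} − 32·4^{k−1} = 3·7^{k+1} − 2·4^{k+1}.
This completes the inductive step, so S_n = 3·7^n − 2·4^n for all n ≥ 0.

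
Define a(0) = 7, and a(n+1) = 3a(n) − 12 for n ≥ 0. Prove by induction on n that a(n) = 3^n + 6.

Base case: a(0) = 7, and 3^0 + 6 = 1 + 6 = 7.
Assume a(j) = 3^j + 6 for some j ≥ 0.
Then a(j+1) = 3a(j) − 12 = 3·(3^j + 6) − 12 = 3^{j+1} + 18 − 12 = 3^{j+1} + 6.
By induction, a(n) = 3^n + 6 for all n ≥ 0.

a(n) = 3^n + 6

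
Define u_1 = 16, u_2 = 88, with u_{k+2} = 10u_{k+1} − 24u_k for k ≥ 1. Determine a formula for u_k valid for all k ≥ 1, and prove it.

Claim: u_k = 2·6^k + 4^k.

Base cases: u_1 = 16 and 2·6^1 + 4^1 = 16; u_2 = 88 and 2·6^2 + 4^2 = 88.
Assume u_i = 2·6^i + 4^i for all 1 ≤ i ≤ j, where j ≥ 2.
Then u_{j+1} = 10u_j − 24u_{j−1} = 10·(2·6^j + 4^j) − 24·(2·6^{j−1} + 4^{j−1}) = 2·(10·6 − 24)6^{j−1} + (10·4 − 24)4^{j−1} = 72·6^{j−1} + 16·4^{j−1} = 2·6^{j+1} + 4^{j+1}.
This completes the inductive step, so u_k = 2·6^k + 4^k for all k ≥ 1.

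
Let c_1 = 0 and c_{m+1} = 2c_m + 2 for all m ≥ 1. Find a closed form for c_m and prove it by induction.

Claim: c_m = 2^m − 2.

Base case: c_1 = 0, and 2^1 − 2 = 2 − 2 = 0.
Assume c_k = 2^k − 2 for some k ≥ 1.
Then c_{k+1} = 2c_k + 2 = 2·(2^k − 2) + 2 = 2^{k+1} − 4 + 2 = 2^{k+1} − 2.
Hence c_m = 2^m − 2 for every m ≥ 1, by induction.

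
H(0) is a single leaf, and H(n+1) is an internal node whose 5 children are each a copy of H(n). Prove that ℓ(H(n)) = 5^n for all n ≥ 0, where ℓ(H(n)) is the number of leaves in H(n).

Base case: ℓ(H(0)) = 1, and 5^0 = 1.
Assume ℓ(H(k)) = 5^k.
Then ℓ(H(k+1)) = 5·ℓ(H(k)) = 5·5^k = 5^{k+1}.
By induction, ℓ(H(n)) = 5^n for all n ≥ 0.

ℓ(H(n)) = 5^n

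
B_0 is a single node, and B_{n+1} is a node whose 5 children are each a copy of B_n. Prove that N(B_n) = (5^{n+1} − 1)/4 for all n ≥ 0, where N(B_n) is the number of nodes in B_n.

Base case: N(B_0) = 1, and (5^{0+1} − 1)/4 = 1.
Assume N(B_j) = (5^{j+1} − 1)/4.
Then N(B_{j+1}) = 1 + 5N(B_j) = 1 + 5·(5^{j+1} − 1)/4 = 1 + (5^{j+2} − 5)/4 = (4 + 5^{j+2} − 5)/4 = (5^{j+2} − 1)/4.
So the formula holds for j+1, and by induction N(B_n) = (5^{n+1} − 1)/4 for all n ≥ 0.

N(B_n) = (5^{n+1} − 1)/4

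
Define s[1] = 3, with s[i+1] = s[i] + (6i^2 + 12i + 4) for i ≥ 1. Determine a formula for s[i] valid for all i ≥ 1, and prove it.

Claim: s[i] = 2i^3 + 3i^2 − i − 1.

Base case: s[1] = 3, and 2·1^3 + 3·1^2 − 1 − 1 = 3.
Assume s[m] = 2m^3 + 3m^2 − m − 1.
Then s[m+1] = s[m] + (6m^2 + 12m + 4) = (2m^3 + 3m^2 − m − 1) + (6m^2 + 12m + 4) = 2m^3 + 9m^2 + 11m + 3,
and 2·(m+1)^3 + 3·(m+1)^2 − (m+1) − 1 = 2m^3 + 9m^2 + 11m + 3.
Hence s[i] = 2i^3 + 3i^2 − i − 1 for every i ≥ 1, by induction.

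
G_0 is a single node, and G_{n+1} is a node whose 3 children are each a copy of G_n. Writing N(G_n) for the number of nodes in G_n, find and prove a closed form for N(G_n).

Claim: N(G_n) = (3^{n+1} − 1)/2.

Base case: N(G_0) = 1, and (3^{0+1} − 1)/2 = 1.
Assume N(G_r) = (3^{r+1} − 1)/2.
Then N(G_{r+1}) = 1 + 3N(G_r) = 1 + 3·(3^{r+1} − 1)/2 = 1 + (3^{r+2} − 3)/2 = (2 + 3^{r+2} − 3)/2 = (3^{r+2} − 1)/2.
This completes the inductive step, so N(G_n) = (3^{n+1} − 1)/2 for all n ≥ 0.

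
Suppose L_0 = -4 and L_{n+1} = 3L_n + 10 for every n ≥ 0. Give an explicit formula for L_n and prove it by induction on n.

Claim: L_n = 3^n − 5.

Base case: L_0 = -4, and 3^0 − 5 = 1 − 5 = -4.
Assume L_j = 3^j − 5 for some j ≥ 0.
Then L_{j+1} = 3L_j + 10 = 3·(3^j − 5) + 10 = 3^{j+1} − 15 + 10 = 3^{j+1} − 5.
Hence L_n = 3^n − 5 for every n ≥ 0, by induction.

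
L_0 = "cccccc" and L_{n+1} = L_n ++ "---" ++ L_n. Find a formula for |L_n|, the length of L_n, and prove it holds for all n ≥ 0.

Claim: |L_n| = 9·2^n − 3.

Base case: |L_0| = 6, and 9·2^0 − 3 = 6.
Assume |L_j| = 9·2^j − 3.
Then |L_{j+1}| = |L_j| + 3 + |L_j| = 2|L_j| + 3 = 2(9·2^j − 3) + 3 = 9·2^{j+1} − 6 + 3 = 9·2^{j+1} − 3.
By induction, |L_n| = 9·2^n − 3 for all n ≥ 0.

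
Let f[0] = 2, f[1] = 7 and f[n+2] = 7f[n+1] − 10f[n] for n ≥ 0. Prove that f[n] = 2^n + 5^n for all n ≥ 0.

Base cases: f[0] = 2 and 2^0 + 5^0 = 2; f[1] = 7 and 2^1 + 5^1 = 7.
Assume f[j] = 2^j + 5^j for all 0 ≤ j ≤ m, where m ≥ 1.
Then f[m+1] = 7f[m] − 10f[m−1] = 7·(2^m + 5^m) − 10·(2^{m−1} + 5^{m−1}) = (7·2 − 10)2^{m−1} + (7·5 − 10)5^{m−1} = 4·2^{m−1} + 25·5^{m−1} = 2^{m+1} + 5^{m+1}.
By strong induction, f[n] = 2^n + 5^n for all n ≥ 0.

f[n] = 2^n + 5^n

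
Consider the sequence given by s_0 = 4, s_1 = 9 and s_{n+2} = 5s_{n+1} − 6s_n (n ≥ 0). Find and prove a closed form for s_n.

Claim: s_n = 3·2^n + 3^n.

Base cases: s_0 = 4 and 3·2^0 + 3^0 = 4; s_1 = 9 and 3·2^1 + 3^1 = 9.
Assume s_i = 3·2^i + 3^i for all 0 ≤ i ≤ j, where j ≥ 1.
Then s_{j+1} = 5s_j − 6s_{j−1} = 5·(3·2^j + 3^j) − 6·(3·2^{j−1} + 3^{j−1}) = 3·(5·2 − 6)2^{j−1} + (5·3 − 6)3^{j−1} = 12·2^{j−1} + 9·3^{j−1} = 3·2^{j+1} + 3^{j+1}.
So the formula holds for j+1, and by strong induction s_n = 3·2^n + 3^n for all n ≥ 0.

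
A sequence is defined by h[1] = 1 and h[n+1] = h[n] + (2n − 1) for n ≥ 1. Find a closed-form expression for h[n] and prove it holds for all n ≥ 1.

Claim: h[n] = n^2 − 2n + 2.

Base case: h[1] = 1, and 1^2 − 2·1 + 2 = 1.
Assume h[m] = m^2 − 2m + 2.
Then h[m+1] = h[m] + (2m − 1) = (m^2 − 2m + 2) + (2m − 1) = m^2 + 1,
and (m+1)^2 − 2·(m+1) + 2 = m^2 + 1.
By induction, h[n] = n^2 − 2n + 2 for all n ≥ 1.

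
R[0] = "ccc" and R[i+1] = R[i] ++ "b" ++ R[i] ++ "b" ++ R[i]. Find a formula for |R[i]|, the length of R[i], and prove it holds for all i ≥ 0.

Claim: |R[i]| = 4·3^i − 1.

Base case: |R[0]| = 3, and 4·3^0 − 1 = 3.
Assume |R[k]| = 4·3^k − 1.
Then |R[k+1]| = 3|R[k]| + 2 = 3(4·3^k − 1) + 2 = 4·3^{k+1} − 3 + 2 = 4·3^{k+1} − 1.
Hence |R[i]| = 4·3^i − 1 for every i ≥ 0, by induction.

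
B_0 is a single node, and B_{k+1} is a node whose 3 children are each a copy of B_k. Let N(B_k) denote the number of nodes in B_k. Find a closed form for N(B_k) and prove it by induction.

Claim: N(B_k) = (3^{k+1} − 1)/2.

Base case: N(B_0) = 1, and (3^{0+1} − 1)/2 = 1.
Assume N(B_j) = (3^{j+1} − 1)/2.
Then N(B_{j+1}) = 1 + 3N(B_j) = 1 + 3·(3^{j+1} − 1)/2 = 1 + (3^{j+2} − 3)/2 = (2 + 3^{j+2} − 3)/2 = (3^{j+2} − 1)/2.
This completes the inductive step, so N(B_k) = (3^{k+1} − 1)/2 for all k ≥ 0.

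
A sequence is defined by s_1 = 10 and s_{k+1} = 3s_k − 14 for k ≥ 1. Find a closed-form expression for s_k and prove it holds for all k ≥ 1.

Claim: s_k = 3^k + 7.

Base case: s_1 = 10, and 3^1 + 7 = 3 + 7 = 10.
Assume s_j = 3^j + 7 for some j ≥ 1.
Then s_{j+1} = 3s_j − 14 = 3·(3^j + 7) − 14 = 3^{j+1} + 21 − 14 = 3^{j+1} + 7.
This completes the inductive step, so s_k = 3^k + 7 for all k ≥ 1.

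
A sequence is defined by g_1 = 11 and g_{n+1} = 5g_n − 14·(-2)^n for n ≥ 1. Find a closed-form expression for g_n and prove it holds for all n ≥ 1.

Claim: g_n = 3·5^n + 2·(-2)^n.

Base case: g_1 = 11, and 3·5^1 + 2·(-2)^1 = 15 − 4 = 11.
Assume g_k = 3·5^k + 2·(-2)^k for some k ≥ 1.
Then g_{k+1} = 5g_k − 14·(-2)^k = 5·(3·5^k + 2·(-2)^k) − 14·(-2)^k = 3·5^{k+1} + 10·(-2)^k − 14·(-2)^k = 3·5^{k+1} − 4·(-2)^k = 3·5^{k+1} + 2·(-2)^{k+1}.
By induction, g_n = 3·5^n + 2·(-2)^n for all n ≥ 1.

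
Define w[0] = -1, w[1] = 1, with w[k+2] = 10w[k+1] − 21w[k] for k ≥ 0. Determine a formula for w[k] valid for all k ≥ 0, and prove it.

Claim: w[k] = 7^k − 2·3^k.

Base cases: w[0] = -1 and 7^0 − 2·3^0 = -1; w[1] = 1 and 7^1 − 2·3^1 = 1.
Assume w[i] = 7^i − 2·3^i for all 0 ≤ i ≤ j, where j ≥ 1.
Then w[j+1] = 10w[j] − 21w[j−1] = 10·(7^j − 2·3^j) − 21·(7^{j−1} − 2·3^{j−1}) = (10·7 − 21)7^{j−1} − 2·(10·3 − 21)3^{j−1} = 49·7^{j−1} − 18·3^{j−1} = 7^{j+1} − 2·3^{j+1}.
So the formula holds for j+1, and by strong induction w[k] = 7^k − 2·3^k for all k ≥ 0.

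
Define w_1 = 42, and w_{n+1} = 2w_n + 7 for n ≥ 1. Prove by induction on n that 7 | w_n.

Base case: w_1 = 42 = 7·6, so 7 | w_1.
Assume 7 | w_m, so w_m = 7t for some integer t.
Then w_{m+1} = 2w_m + 7 = 2·(7t) + 7 = 7(2t + 1), so 7 | w_{m+1}.
Hence 7 | w_n for every n ≥ 1, by induction.

7 | w_n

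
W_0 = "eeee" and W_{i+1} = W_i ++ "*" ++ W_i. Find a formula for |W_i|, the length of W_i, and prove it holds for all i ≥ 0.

Claim: |W_i| = 5·2^i − 1.

Base case: |W_0| = 4, and 5·2^0 − 1 = 4.
Assume |W_k| = 5·2^k − 1.
Then |W_{k+1}| = |W_k| + 1 + |W_k| = 2|W_k| + 1 = 2(5·2^k − 1) + 1 = 5·2^{k+1} − 2 + 1 = 5·2^{k+1} − 1.
This completes the inductive step, so |W_i| = 5·2^i − 1 for all i ≥ 0.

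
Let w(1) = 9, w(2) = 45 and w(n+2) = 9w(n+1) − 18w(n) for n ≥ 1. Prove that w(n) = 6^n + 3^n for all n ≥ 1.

Base cases: w(1) = 9 and 6^1 + 3^1 = 9; w(2) = 45 and 6^2 + 3^2 = 45.
Assume w(j) = 6^j + 3^j for all 1 ≤ j ≤ r, where r ≥ 2.
Then w(r+1) = 9w(r) − 18w(r−1) = 9·(6^r + 3^r) − 18·(6^{r−1} + 3^{r−1}) = (9·6 − 18)6^{r−1} + (9·3 − 18)3^{r−1} = 36·6^{r−1} + 9·3^{r−1} = 6^{r+1} + 3^{r+1}.
By strong induction, w(n) = 6^n + 3^n for all n ≥ 1.

w(n) = 6^n + 3^n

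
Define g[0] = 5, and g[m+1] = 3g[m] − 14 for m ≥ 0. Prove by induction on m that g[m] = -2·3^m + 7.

Base case: g[0] = 5, and -2·3^0 + 7 = -2 + 7 = 5.
Assume g[r] = -2·3^r + 7 for some r ≥ 0.
Then g[r+1] = 3g[r] − 14 = 3·(-2·3^r + 7) − 14 = -6·3^r + 21 − 14 = -2·3^{r+1} + 7.
This completes the inductive step, so g[m] = -2·3^m + 7 for all m ≥ 0.

g[m] = -2·3^m + 7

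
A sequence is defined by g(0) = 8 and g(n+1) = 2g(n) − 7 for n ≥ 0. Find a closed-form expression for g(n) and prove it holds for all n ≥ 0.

Claim: g(n) = 2^n + 7.

Base case: g(0) = 8, and 2^0 + 7 = 1 + 7 = 8.
Assume g(r) = 2^r + 7 for some r ≥ 0.
Then g(r+1) = 2g(r) − 7 = 2·(2^r + 7) − 7 = 2^{r+1} + 14 − 7 = 2^{r+1} + 7.
Hence g(n) = 2^n + 7 for every n ≥ 0, by induction.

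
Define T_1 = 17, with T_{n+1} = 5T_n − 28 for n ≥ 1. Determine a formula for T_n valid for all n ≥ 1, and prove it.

Claim: T_n = 2·5^n + 7.

Base case: T_1 = 17, and 2·5^1 + 7 = 10 + 7 = 17.
Assume T_j = 2·5^j + 7 for some j ≥ 1.
Then T_{j+1} = 5T_j − 28 = 5·(2·5^j + 7) − 28 = 10·5^j + 35 − 28 = 2·5^{j+1} + 7.
This completes the inductive step, so T_n = 2·5^n + 7 for all n ≥ 1.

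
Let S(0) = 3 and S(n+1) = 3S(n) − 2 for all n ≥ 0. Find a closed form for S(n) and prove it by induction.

Claim: S(n) = 2·3^n + 1.

Base case: S(0) = 3, and 2·3^0 + 1 = 2 + 1 = 3.
Assume S(k) = 2·3^k + 1 for some k ≥ 0.
Then S(k+1) = 3S(k) − 2 = 3·(2·3^k + 1) − 2 = 6·3^k + 3 − 2 = 2·3^{k+1} + 1.
So the formula holds for k+1, and by induction S(n) = 2·3^n + 1 for all n ≥ 0.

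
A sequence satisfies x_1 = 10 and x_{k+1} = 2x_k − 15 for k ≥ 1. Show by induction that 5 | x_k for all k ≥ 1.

Base case: x_1 = 10 = 5·2, so 5 | x_1.
Assume 5 | x_m, so x_m = 5t for some integer t.
Then x_{m+1} = 2x_m − 15 = 2·(5t) − 15 = 5(2t − 3), so 5 | x_{m+1}.
By induction, 5 | x_k for all k ≥ 1.

5 | x_k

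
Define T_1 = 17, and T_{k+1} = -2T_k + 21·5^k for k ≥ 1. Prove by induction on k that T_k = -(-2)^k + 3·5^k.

Base case: T_1 = 17, and -(-2)^1 + 3·5^1 = 2 + 15 = 17.
Assume T_m = -(-2)^m + 3·5^m for some m ≥ 1.
Then T_{m+1} = -2T_m + 21·5^m = -2·(-(-2)^m + 3·5^m) + 21·5^m = -(-2)^{m+1} − 6·5^m + 21·5^m = -(-2)^{m+1} + 15·5^m = -(-2)^{m+1} + 3·5^{m+1}.
So the formula holds for m+1, and by induction T_k = -(-2)^k + 3·5^k for all k ≥ 1.

T_k = -(-2)^k + 3·5^k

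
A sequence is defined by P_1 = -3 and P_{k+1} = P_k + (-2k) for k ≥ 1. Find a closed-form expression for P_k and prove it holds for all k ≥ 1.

Claim: P_k = -k^2 + k − 3.

Base case: P_1 = -3, and -1^2 + 1 − 3 = -3.
Assume P_j = -j^2 + j − 3.
Then P_{j+1} = P_j + (-2j) = (-j^2 + j − 3) + (-2j) = -j^2 − j − 3,
and -(j+1)^2 + (j+1) − 3 = -j^2 − j − 3.
By induction, P_k = -k^2 + k − 3 for all k ≥ 1.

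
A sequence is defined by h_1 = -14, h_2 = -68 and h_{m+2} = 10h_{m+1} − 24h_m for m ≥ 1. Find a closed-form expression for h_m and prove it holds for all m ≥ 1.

Claim: h_m = -6^m − 2·4^m.

Base cases: h_1 = -14 and -6^1 − 2·4^1 = -14; h_2 = -68 and -6^2 − 2·4^2 = -68.
Assume h_j = -6^j − 2·4^j for all 1 ≤ j ≤ k, where k ≥ 2.
Then h_{k+1} = 10h_k − 24h_{k−1} = 10·(-6^k − 2·4^k) − 24·(-6^{k−1} − 2·4^{k−1}) = -(10·6 − 24)6^{k−1} − 2·(10·4 − 24)4^{k−1} = -36·6^{k−1} − 32·4^{k−1} = -6^{k+1} − 2·4^{k+1}.
So the formula holds for k+1, and by strong induction h_m = -6^m − 2·4^m for all m ≥ 1.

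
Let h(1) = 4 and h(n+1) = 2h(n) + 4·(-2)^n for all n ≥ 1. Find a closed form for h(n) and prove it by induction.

Claim: h(n) = 2^n − (-2)^n.

Base case: h(1) = 4, and 2^1 − (-2)^1 = 2 + 2 = 4.
Assume h(r) = 2^r − (-2)^r for some r ≥ 1.
Then h(r+1) = 2h(r) + 4·(-2)^r = 2·(2^r − (-2)^r) + 4·(-2)^r = 2^{r+1} − 2·(-2)^r + 4·(-2)^r = 2^{r+1} + 2·(-2)^r = 2^{r+1} − (-2)^{r+1}.
By induction, h(n) = 2^n − (-2)^n for all n ≥ 1.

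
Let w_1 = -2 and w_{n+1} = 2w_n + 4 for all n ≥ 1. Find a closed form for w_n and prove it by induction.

Claim: w_n = 2^n − 4.

Base case: w_1 = -2, and 2^1 − 4 = 2 − 4 = -2.
Assume w_k = 2^k − 4 for some k ≥ 1.
Then w_{k+1} = 2w_k + 4 = 2·(2^k − 4) + 4 = 2^{k+1} − 8 + 4 = 2^{k+1} − 4.
By induction, w_n = 2^n − 4 for all n ≥ 1.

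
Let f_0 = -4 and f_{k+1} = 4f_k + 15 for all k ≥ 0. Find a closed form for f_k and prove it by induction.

Claim: f_k = 4^k − 5.

Base case: f_0 = -4, and 4^0 − 5 = 1 − 5 = -4.
Assume f_j = 4^j − 5 for some j ≥ 0.
Then f_{j+1} = 4f_j + 15 = 4·(4^j − 5) + 15 = 4^{j+1} − 20 + 15 = 4^{j+1} − 5.
So the formula holds for j+1, and by induction f_k = 4^k − 5 for all k ≥ 0.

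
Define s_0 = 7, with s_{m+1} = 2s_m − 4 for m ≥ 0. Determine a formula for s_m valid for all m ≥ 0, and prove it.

Claim: s_m = 3·2^m + 4.

Base case: s_0 = 7, and 3·2^0 + 4 = 3 + 4 = 7.
Assume s_k = 3·2^k + 4 for some k ≥ 0.
Then s_{k+1} = 2s_k − 4 = 2·(3·2^k + 4) − 4 = 6·2^k + 8 − 4 = 3·2^{k+1} + 4.
So the formula holds for k+1, and by induction s_m = 3·2^m + 4 for all m ≥ 0.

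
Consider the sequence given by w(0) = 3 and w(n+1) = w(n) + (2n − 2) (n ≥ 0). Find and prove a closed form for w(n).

Claim: w(n) = n^2 − 3n + 3.

Base case: w(0) = 3, and 0^2 − 3·0 + 3 = 3.
Assume w(m) = m^2 − 3m + 3.
Then w(m+1) = w(m) + (2m − 2) = (m^2 − 3m + 3) + (2m − 2) = m^2 − m + 1,
and (m+1)^2 − 3·(m+1) + 3 = m^2 − m + 1.
Hence w(n) = n^2 − 3n + 3 for every n ≥ 0, by induction.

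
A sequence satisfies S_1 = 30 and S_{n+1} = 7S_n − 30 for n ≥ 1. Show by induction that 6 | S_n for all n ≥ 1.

Base case: S_1 = 30 = 6·5, so 6 | S_1.
Assume 6 | S_k, so S_k = 6t for some integer t.
Then S_{k+1} = 7S_k − 30 = 7·(6t) − 30 = 6(7t − 5), so 6 | S_{k+1}.
Hence 6 | S_n for every n ≥ 1, by induction.

6 | S_n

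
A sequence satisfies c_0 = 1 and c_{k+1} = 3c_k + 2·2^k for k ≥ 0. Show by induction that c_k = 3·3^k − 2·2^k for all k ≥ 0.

Base case: c_0 = 1, and 3·3^0 − 2·2^0 = 3 − 2 = 1.
Assume c_j = 3·3^j − 2·2^j for some j ≥ 0.
Then c_{j+1} = 3c_j + 2·2^j = 3·(3·3^j − 2·2^j) + 2·2^j = 3·3^{j+1} − 6·2^j + 2·2^j = 3·3^{j+1} − 4·2^j = 3·3^{j+1} − 2·2^{j+1}.
Hence c_k = 3·3^k − 2·2^k for every k ≥ 0, by induction.

c_k = 3·3^k − 2·2^k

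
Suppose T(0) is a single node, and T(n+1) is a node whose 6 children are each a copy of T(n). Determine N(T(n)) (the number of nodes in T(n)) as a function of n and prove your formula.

Claim: N(T(n)) = (6^{n+1} − 1)/5.

Base case: N(T(0)) = 1, and (6^{0+1} − 1)/5 = 1.
Assume N(T(m)) = (6^{m+1} − 1)/5.
Then N(T(m+1)) = 1 + 6N(T(m)) = 1 + 6·(6^{m+1} − 1)/5 = 1 + (6^{m+2} − 6)/5 = (5 + 6^{m+2} − 6)/5 = (6^{m+2} − 1)/5.
So the formula holds for m+1, and by induction N(T(n)) = (6^{n+1} − 1)/5 for all n ≥ 0.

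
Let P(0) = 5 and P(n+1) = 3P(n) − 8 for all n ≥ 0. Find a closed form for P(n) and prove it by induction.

Claim: P(n) = 3^n + 4.

Base case: P(0) = 5, and 3^0 + 4 = 1 + 4 = 5.
Assume P(m) = 3^m + 4 for some m ≥ 0.
Then P(m+1) = 3P(m) − 8 = 3·(3^m + 4) − 8 = 3^{m+1} + 12 − 8 = 3^{m+1} + 4.
So the formula holds for m+1, and by induction P(n) = 3^n + 4 for all n ≥ 0.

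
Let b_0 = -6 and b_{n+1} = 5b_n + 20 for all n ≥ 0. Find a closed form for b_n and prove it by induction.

Claim: b_n = -5^n − 5.

Base case: b_0 = -6, and -5^0 − 5 = -1 − 5 = -6.
Assume b_k = -5^k − 5 for some k ≥ 0.
Then b_{k+1} = 5b_k + 20 = 5·(-5^k − 5) + 20 = -5^{k+1} − 25 + 20 = -5^{k+1} − 5.
By induction, b_n = -5^n − 5 for all n ≥ 0.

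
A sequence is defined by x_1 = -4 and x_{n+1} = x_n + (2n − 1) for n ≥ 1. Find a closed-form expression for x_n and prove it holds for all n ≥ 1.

Claim: x_n = n^2 − 2n − 3.

Base case: x_1 = -4, and 1^2 − 2·1 − 3 = -4.
Assume x_r = r^2 − 2r − 3.
Then x_{r+1} = x_r + (2r − 1) = (r^2 − 2r − 3) + (2r − 1) = r^2 − 4,
and (r+1)^2 − 2·(r+1) − 3 = r^2 − 4.
Hence x_n = n^2 − 2n − 3 for every n ≥ 1, by induction.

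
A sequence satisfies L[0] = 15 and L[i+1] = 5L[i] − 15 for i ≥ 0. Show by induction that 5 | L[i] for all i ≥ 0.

Base case: L[0] = 15 = 5·3, so 5 | L[0].
Assume 5 | L[m], so L[m] = 5t for some integer t.
Then L[m+1] = 5L[m] − 15 = 5·(5t) − 15 = 5(5t − 3), so 5 | L[m+1].
This completes the inductive step, so 5 | L[i] for all i ≥ 0.

5 | L[i]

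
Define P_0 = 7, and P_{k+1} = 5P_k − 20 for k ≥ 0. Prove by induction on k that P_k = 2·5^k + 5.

Base case: P_0 = 7, and 2·5^0 + 5 = 2 + 5 = 7.
Assume P_m = 2·5^m + 5 for some m ≥ 0.
Then P_{m+1} = 5P_m − 20 = 5·(2·5^m + 5) − 20 = 10·5^m + 25 − 20 = 2·5^{m+1} + 5.
By induction, P_k = 2·5^k + 5 for all k ≥ 0.

P_k = 2·5^k + 5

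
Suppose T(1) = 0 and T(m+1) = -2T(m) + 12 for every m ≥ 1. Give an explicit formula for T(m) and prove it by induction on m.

Claim: T(m) = 2·(-2)^m + 4.

Base case: T(1) = 0, and 2·(-2)^1 + 4 = -4 + 4 = 0.
Assume T(r) = 2·(-2)^r + 4 for some r ≥ 1.
Then T(r+1) = -2T(r) + 12 = -2·(2·(-2)^r + 4) + 12 = -4·(-2)^r − 8 + 12 = 2·(-2)^{r+1} + 4.
Hence T(m) = 2·(-2)^m + 4 for every m ≥ 1, by induction.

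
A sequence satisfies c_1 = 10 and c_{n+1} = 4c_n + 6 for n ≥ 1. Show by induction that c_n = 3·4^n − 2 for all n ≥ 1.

Base case: c_1 = 10, and 3·4^1 − 2 = 12 − 2 = 10.
Assume c_j = 3·4^j − 2 for some j ≥ 1.
Then c_{j+1} = 4c_j + 6 = 4·(3·4^j − 2) + 6 = 12·4^j − 8 + 6 = 3·4^{j+1} − 2.
Hence c_n = 3·4^n − 2 for every n ≥ 1, by induction.

c_n = 3·4^n − 2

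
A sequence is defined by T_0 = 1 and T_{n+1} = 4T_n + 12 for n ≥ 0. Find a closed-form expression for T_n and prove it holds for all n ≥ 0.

Claim: T_n = 5·4^n − 4.

Base case: T_0 = 1, and 5·4^0 − 4 = 5 − 4 = 1.
Assume T_j = 5·4^j − 4 for some j ≥ 0.
Then T_{j+1} = 4T_j + 12 = 4·(5·4^j − 4) + 12 = 20·4^j − 16 + 12 = 5·4^{j+1} − 4.
Hence T_n = 5·4^n − 4 for every n ≥ 0, by induction.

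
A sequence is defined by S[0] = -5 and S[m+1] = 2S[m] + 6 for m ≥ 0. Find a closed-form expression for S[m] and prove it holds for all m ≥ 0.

Claim: S[m] = 2^m − 6.

Base case: S[0] = -5, and 2^0 − 6 = 1 − 6 = -5.
Assume S[j] = 2^j − 6 for some j ≥ 0.
Then S[j+1] = 2S[j] + 6 = 2·(2^j − 6) + 6 = 2^{j+1} − 12 + 6 = 2^{j+1} − 6.
Hence S[m] = 2^m − 6 for every m ≥ 0, by induction.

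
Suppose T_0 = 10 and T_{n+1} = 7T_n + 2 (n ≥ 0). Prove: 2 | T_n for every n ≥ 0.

Base case: T_0 = 10 = 2·5, so 2 | T_0.
Assume 2 | T_j, so T_j = 2t for some integer t.
Then T_{j+1} = 7T_j + 2 = 7·(2t) + 2 = 2(7t + 1), so 2 | T_{j+1}.
This completes the inductive step, so 2 | T_n for all n ≥ 0.

2 | T_n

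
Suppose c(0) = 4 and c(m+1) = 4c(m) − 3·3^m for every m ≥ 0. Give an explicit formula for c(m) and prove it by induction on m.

Claim: c(m) = 4^m + 3·3^m.

Base case: c(0) = 4, and 4^0 + 3·3^0 = 1 + 3 = 4.
Assume c(k) = 4^k + 3·3^k for some k ≥ 0.
Then c(k+1) = 4c(k) − 3·3^k = 4·(4^k + 3·3^k) − 3·3^k = 4^{k+1} + 12·3^k − 3·3^k = 4^{k+1} + 9·3^k = 4^{k+1} + 3·3^{k+1}.
Hence c(m) = 4^m + 3·3^m for every m ≥ 0, by induction.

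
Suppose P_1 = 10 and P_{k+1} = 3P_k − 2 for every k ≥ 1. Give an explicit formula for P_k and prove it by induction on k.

Claim: P_k = 3^{k+1} + 1.

Base case: P_1 = 10, and 3^{1+1} + 1 = 9 + 1 = 10.
Assume P_j = 3^{j+1} + 1 for some j ≥ 1.
Then P_{j+1} = 3P_j − 2 = 3·(3^{j+1} + 1) − 2 = 3^{j+2} + 3 − 2 = 3^{j+2} + 1.
So the formula holds for j+1, and by induction P_k = 3^{k+1} + 1 for all k ≥ 1.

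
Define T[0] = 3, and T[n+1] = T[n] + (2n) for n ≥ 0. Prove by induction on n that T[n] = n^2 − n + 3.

Base case: T[0] = 3, and 0^2 − 0 + 3 = 3.
Assume T[j] = j^2 − j + 3.
Then T[j+1] = T[j] + (2j) = (j^2 − j + 3) + (2j) = j^2 + j + 3,
and (j+1)^2 − (j+1) + 3 = j^2 + j + 3.
This completes the inductive step, so T[n] = n^2 − n + 3 for all n ≥ 0.

T[n] = n^2 − n + 3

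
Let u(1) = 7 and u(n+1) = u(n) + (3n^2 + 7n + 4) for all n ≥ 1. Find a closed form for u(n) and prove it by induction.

Claim: u(n) = n^3 + 2n^2 + n + 3.

Base case: u(1) = 7, and 1^3 + 2·1^2 + 1 + 3 = 7.
Assume u(j) = j^3 + 2j^2 + j + 3.
Then u(j+1) = u(j) + (3j^2 + 7j + 4) = (j^3 + 2j^2 + j + 3) + (3j^2 + 7j + 4) = j^3 + 5j^2 + 8j + 7,
and (j+1)^3 + 2·(j+1)^2 + (j+1) + 3 = j^3 + 5j^2 + 8j + 7.
Hence u(n) = n^3 + 2n^2 + n + 3 for every n ≥ 1, by induction.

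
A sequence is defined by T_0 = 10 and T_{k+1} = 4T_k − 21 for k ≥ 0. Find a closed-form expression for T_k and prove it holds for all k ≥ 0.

Claim: T_k = 3·4^k + 7.

Base case: T_0 = 10, and 3·4^0 + 7 = 3 + 7 = 10.
Assume T_j = 3·4^j + 7 for some j ≥ 0.
Then T_{j+1} = 4T_j − 21 = 4·(3·4^j + 7) − 21 = 12·4^j + 28 − 21 = 3·4^{j+1} + 7.
So the formula holds for j+1, and by induction T_k = 3·4^k + 7 for all k ≥ 0.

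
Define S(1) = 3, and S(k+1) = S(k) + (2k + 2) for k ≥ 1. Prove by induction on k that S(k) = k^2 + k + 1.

Base case: S(1) = 3, and 1^2 + 1 + 1 = 3.
Assume S(m) = m^2 + m + 1.
Then S(m+1) = S(m) + (2m + 2) = (m^2 + m + 1) + (2m + 2) = m^2 + 3m + 3,
and (m+1)^2 + (m+1) + 1 = m^2 + 3m + 3.
By induction, S(k) = k^2 + k + 1 for all k ≥ 1.

S(k) = k^2 + k + 1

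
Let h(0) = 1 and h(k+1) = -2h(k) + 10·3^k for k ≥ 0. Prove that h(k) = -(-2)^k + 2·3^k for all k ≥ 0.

Base case: h(0) = 1, and -(-2)^0 + 2·3^0 = -1 + 2 = 1.
Assume h(m) = -(-2)^m + 2·3^m for some m ≥ 0.
Then h(m+1) = -2h(m) + 10·3^m = -2·(-(-2)^m + 2·3^m) + 10·3^m = -(-2)^{m+1} − 4·3^m + 10·3^m = -(-2)^{m+1} + 6·3^m = -(-2)^{m+1} + 2·3^{m+1}.
Hence h(k) = -(-2)^k + 2·3^k for every k ≥ 0, by induction.

h(k) = -(-2)^k + 2·3^k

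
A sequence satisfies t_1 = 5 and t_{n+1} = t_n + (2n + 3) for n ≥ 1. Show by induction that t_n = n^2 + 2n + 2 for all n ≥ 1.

Base case: t_1 = 5, and 1^2 + 2·1 + 2 = 5.
Assume t_j = j^2 + 2j + 2.
Then t_{j+1} = t_j + (2j + 3) = (j^2 + 2j + 2) + (2j + 3) = j^2 + 4j + 5,
and (j+1)^2 + 2·(j+1) + 2 = j^2 + 4j + 5.
Hence t_n = n^2 + 2n + 2 for every n ≥ 1, by induction.

t_n = n^2 + 2n + 2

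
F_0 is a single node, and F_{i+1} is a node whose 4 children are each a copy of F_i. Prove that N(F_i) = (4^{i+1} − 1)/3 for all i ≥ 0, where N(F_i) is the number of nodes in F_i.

Base case: N(F_0) = 1, and (4^{0+1} − 1)/3 = 1.
Assume N(F_k) = (4^{k+1} − 1)/3.
Then N(F_{k+1}) = 1 + 4N(F_k) = 1 + 4·(4^{k+1} − 1)/3 = 1 + (4^{k+2} − 4)/3 = (3 + 4^{k+2} − 4)/3 = (4^{k+2} − 1)/3.
By induction, N(F_i) = (4^{i+1} − 1)/3 for all i ≥ 0.

N(F_i) = (4^{i+1} − 1)/3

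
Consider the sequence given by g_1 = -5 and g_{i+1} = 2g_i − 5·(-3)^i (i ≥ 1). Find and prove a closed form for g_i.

Claim: g_i = -2^i + (-3)^i.

Base case: g_1 = -5, and -2^1 + (-3)^1 = -2 − 3 = -5.
Assume g_r = -2^r + (-3)^r for some r ≥ 1.
Then g_{r+1} = 2g_r − 5·(-3)^r = 2·(-2^r + (-3)^r) − 5·(-3)^r = -2^{r+1} + 2·(-3)^r − 5·(-3)^r = -2^{r+1} − 3·(-3)^r = -2^{r+1} + (-3)^{r+1}.
This completes the inductive step, so g_i = -2^i + (-3)^i for all i ≥ 1.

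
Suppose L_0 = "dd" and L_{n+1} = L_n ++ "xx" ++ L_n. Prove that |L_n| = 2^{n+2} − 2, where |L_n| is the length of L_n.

Base case: |L_0| = 2, and 2^{0+2} − 2 = 2.
Assume |L_r| = 2^{r+2} − 2.
Then |L_{r+1}| = |L_r| + 2 + |L_r| = 2|L_r| + 2 = 2(2^{r+2} − 2) + 2 = 2^{r+3} − 4 + 2 = 2^{r+3} − 2.
Hence |L_n| = 2^{n+2} − 2 for every n ≥ 0, by induction.

|L_n| = 2^{n+2} − 2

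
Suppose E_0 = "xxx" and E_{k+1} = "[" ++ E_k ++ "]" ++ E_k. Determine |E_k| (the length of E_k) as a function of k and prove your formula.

Claim: |E_k| = 5·2^k − 2.

Base case: |E_0| = 3, and 5·2^0 − 2 = 3.
Assume |E_r| = 5·2^r − 2.
Then |E_{r+1}| = 1 + |E_r| + 1 + |E_r| = 2|E_r| + 2 = 2(5·2^r − 2) + 2 = 5·2^{r+1} − 4 + 2 = 5·2^{r+1} − 2.
This completes the inductive step, so |E_k| = 5·2^k − 2 for all k ≥ 0.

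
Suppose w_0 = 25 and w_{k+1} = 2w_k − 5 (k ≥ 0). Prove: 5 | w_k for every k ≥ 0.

Base case: w_0 = 25 = 5·5, so 5 | w_0.
Assume 5 | w_j, so w_j = 5t for some integer t.
Then w_{j+1} = 2w_j − 5 = 2·(5t) − 5 = 5(2t − 1), so 5 | w_{j+1}.
By induction, 5 | w_k for all k ≥ 0.

5 | w_k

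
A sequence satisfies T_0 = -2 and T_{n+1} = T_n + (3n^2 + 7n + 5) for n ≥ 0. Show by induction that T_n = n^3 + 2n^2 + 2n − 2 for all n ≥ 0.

Base case: T_0 = -2, and 0^3 + 2·0^2 + 2·0 − 2 = -2.
Assume T_k = k^3 + 2k^2 + 2k − 2.
Then T_{k+1} = T_k + (3k^2 + 7k + 5) = (k^3 + 2k^2 + 2k − 2) + (3k^2 + 7k + 5) = k^3 + 5k^2 + 9k + 3,
and (k+1)^3 + 2·(k+1)^2 + 2·(k+1) − 2 = k^3 + 5k^2 + 9k + 3.
Hence T_n = n^3 + 2n^2 + 2n − 2 for every n ≥ 0, by induction.

T_n = n^3 + 2n^2 + 2n − 2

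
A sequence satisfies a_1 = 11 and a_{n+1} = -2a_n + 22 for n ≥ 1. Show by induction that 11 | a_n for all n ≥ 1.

Base case: a_1 = 11 = 11·1, so 11 | a_1.
Assume 11 | a_r, so a_r = 11t for some integer t.
Then a_{r+1} = -2a_r + 22 = -2·(11t) + 22 = 11(-2t + 2), so 11 | a_{r+1}.
Hence 11 | a_n for every n ≥ 1, by induction.

11 | a_n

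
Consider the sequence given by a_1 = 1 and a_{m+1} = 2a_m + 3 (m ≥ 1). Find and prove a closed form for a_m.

Claim: a_m = 2^{m+1} − 3.

Base case: a_1 = 1, and 2^{1+1} − 3 = 4 − 3 = 1.
Assume a_r = 2^{r+1} − 3 for some r ≥ 1.
Then a_{r+1} = 2a_r + 3 = 2·(2^{r+1} − 3) + 3 = 2^{r+2} − 6 + 3 = 2^{r+2} − 3.
So the formula holds for r+1, and by induction a_m = 2^{m+1} − 3 for all m ≥ 1.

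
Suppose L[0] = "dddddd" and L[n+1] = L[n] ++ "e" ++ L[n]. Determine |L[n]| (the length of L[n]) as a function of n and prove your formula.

Claim: |L[n]| = 7·2^n − 1.

Base case: |L[0]| = 6, and 7·2^0 − 1 = 6.
Assume |L[k]| = 7·2^k − 1.
Then |L[k+1]| = |L[k]| + 1 + |L[k]| = 2|L[k]| + 1 = 2(7·2^k − 1) + 1 = 7·2^{k+1} − 2 + 1 = 7·2^{k+1} − 1.
Hence |L[n]| = 7·2^n − 1 for every n ≥ 0, by induction.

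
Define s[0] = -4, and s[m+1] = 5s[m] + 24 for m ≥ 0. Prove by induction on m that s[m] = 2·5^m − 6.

Base case: s[0] = -4, and 2·5^0 − 6 = 2 − 6 = -4.
Assume s[j] = 2·5^j − 6 for some j ≥ 0.
Then s[j+1] = 5s[j] + 24 = 5·(2·5^j − 6) + 24 = 10·5^j − 30 + 24 = 2·5^{j+1} − 6.
This completes the inductive step, so s[m] = 2·5^m − 6 for all m ≥ 0.

s[m] = 2·5^m − 6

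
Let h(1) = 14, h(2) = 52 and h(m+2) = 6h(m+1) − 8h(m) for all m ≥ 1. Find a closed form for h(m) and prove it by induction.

Claim: h(m) = 3·4^m + 2^m.

Base cases: h(1) = 14 and 3·4^1 + 2^1 = 14; h(2) = 52 and 3·4^2 + 2^2 = 52.
Assume h(i) = 3·4^i + 2^i for all 1 ≤ i ≤ j, where j ≥ 2.
Then h(j+1) = 6h(j) − 8h(j−1) = 6·(3·4^j + 2^j) − 8·(3·4^{j−1} + 2^{j−1}) = 3·(6·4 − 8)4^{j−1} + (6·2 − 8)2^{j−1} = 48·4^{j−1} + 4·2^{j−1} = 3·4^{j+1} + 2^{j+1}.
By strong induction, h(m) = 3·4^m + 2^m for all m ≥ 1.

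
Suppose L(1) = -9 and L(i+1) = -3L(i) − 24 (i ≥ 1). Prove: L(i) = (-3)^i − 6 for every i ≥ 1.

Base case: L(1) = -9, and (-3)^1 − 6 = -3 − 6 = -9.
Assume L(k) = (-3)^k − 6 for some k ≥ 1.
Then L(k+1) = -3L(k) − 24 = -3·((-3)^k − 6) − 24 = -3·(-3)^k + 18 − 24 = (-3)^{k+1} − 6.
Hence L(i) = (-3)^i − 6 for every i ≥ 1, by induction.

L(i) = (-3)^i − 6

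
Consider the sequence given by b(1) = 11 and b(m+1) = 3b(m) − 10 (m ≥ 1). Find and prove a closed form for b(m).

Claim: b(m) = 2·3^m + 5.

Base case: b(1) = 11, and 2·3^1 + 5 = 6 + 5 = 11.
Assume b(j) = 2·3^j + 5 for some j ≥ 1.
Then b(j+1) = 3b(j) − 10 = 3·(2·3^j + 5) − 10 = 6·3^j + 15 − 10 = 2·3^{j+1} + 5.
This completes the inductive step, so b(m) = 2·3^m + 5 for all m ≥ 1.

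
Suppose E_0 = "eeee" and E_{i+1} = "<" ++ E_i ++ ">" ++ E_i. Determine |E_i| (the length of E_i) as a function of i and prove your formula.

Claim: |E_i| = 6·2^i − 2.

Base case: |E_0| = 4, and 6·2^0 − 2 = 4.
Assume |E_r| = 6·2^r − 2.
Then |E_{r+1}| = 1 + |E_r| + 1 + |E_r| = 2|E_r| + 2 = 2(6·2^r − 2) + 2 = 6·2^{r+1} − 4 + 2 = 6·2^{r+1} − 2.
Hence |E_i| = 6·2^i − 2 for every i ≥ 0, by induction.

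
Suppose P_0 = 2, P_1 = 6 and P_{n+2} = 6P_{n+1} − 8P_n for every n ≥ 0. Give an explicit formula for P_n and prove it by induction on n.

Claim: P_n = 4^n + 2^n.

Base cases: P_0 = 2 and 4^0 + 2^0 = 2; P_1 = 6 and 4^1 + 2^1 = 6.
Assume P_j = 4^j + 2^j for all 0 ≤ j ≤ r, where r ≥ 1.
Then P_{r+1} = 6P_r − 8P_{r−1} = 6·(4^r + 2^r) − 8·(4^{r−1} + 2^{r−1}) = (6·4 − 8)4^{r−1} + (6·2 − 8)2^{r−1} = 16·4^{r−1} + 4·2^{r−1} = 4^{r+1} + 2^{r+1}.
Hence P_n = 4^n + 2^n for every n ≥ 0, by strong induction.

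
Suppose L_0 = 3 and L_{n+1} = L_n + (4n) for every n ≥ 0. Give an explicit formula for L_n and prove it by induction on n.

Claim: L_n = 2n^2 − 2n + 3.

Base case: L_0 = 3, and 2·0^2 − 2·0 + 3 = 3.
Assume L_j = 2j^2 − 2j + 3.
Then L_{j+1} = L_j + (4j) = (2j^2 − 2j + 3) + (4j) = 2j^2 + 2j + 3,
and 2·(j+1)^2 − 2·(j+1) + 3 = 2j^2 + 2j + 3.
Hence L_n = 2n^2 − 2n + 3 for every n ≥ 0, by induction.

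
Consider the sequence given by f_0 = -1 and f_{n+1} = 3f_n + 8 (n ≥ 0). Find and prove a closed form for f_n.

Claim: f_n = 3^{n+1} − 4.

Base case: f_0 = -1, and 3^{0+1} − 4 = 3 − 4 = -1.
Assume f_k = 3^{k+1} − 4 for some k ≥ 0.
Then f_{k+1} = 3f_k + 8 = 3·(3^{k+1} − 4) + 8 = 3^{k+2} − 12 + 8 = 3^{k+2} − 4.
Hence f_n = 3^{n+1} − 4 for every n ≥ 0, by induction.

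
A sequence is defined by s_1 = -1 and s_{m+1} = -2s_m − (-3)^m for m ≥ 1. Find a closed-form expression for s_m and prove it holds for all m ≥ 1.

Claim: s_m = -(-2)^m + (-3)^m.

Base case: s_1 = -1, and -(-2)^1 + (-3)^1 = 2 − 3 = -1.
Assume s_k = -(-2)^k + (-3)^k for some k ≥ 1.
Then s_{k+1} = -2s_k − (-3)^k = -2·(-(-2)^k + (-3)^k) − (-3)^k = -(-2)^{k+1} − 2·(-3)^k − (-3)^k = -(-2)^{k+1} − 3·(-3)^k = -(-2)^{k+1} + (-3)^{k+1}.
By induction, s_m = -(-2)^m + (-3)^m for all m ≥ 1.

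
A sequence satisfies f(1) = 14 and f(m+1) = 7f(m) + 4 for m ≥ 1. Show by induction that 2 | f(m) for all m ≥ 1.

Base case: f(1) = 14 = 2·7, so 2 | f(1).
Assume 2 | f(j), so f(j) = 2t for some integer t.
Then f(j+1) = 7f(j) + 4 = 7·(2t) + 4 = 2(7t + 2), so 2 | f(j+1).
By induction, 2 | f(m) for all m ≥ 1.

2 | f(m)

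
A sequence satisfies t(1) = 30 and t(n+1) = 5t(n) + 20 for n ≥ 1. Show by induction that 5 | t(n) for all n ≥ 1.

Base case: t(1) = 30 = 5·6, so 5 | t(1).
Assume 5 | t(j), so t(j) = 5s for some integer s.
Then t(j+1) = 5t(j) + 20 = 5·(5s) + 20 = 5(5s + 4), so 5 | t(j+1).
So the property holds for j+1, and by induction 5 | t(n) for all n ≥ 1.

5 | t(n)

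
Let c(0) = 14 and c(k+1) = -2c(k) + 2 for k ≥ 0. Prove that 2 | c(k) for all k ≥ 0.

Base case: c(0) = 14 = 2·7, so 2 | c(0).
Assume 2 | c(r), so c(r) = 2t for some integer t.
Then c(r+1) = -2c(r) + 2 = -2·(2t) + 2 = 2(-2t + 1), so 2 | c(r+1).
Hence 2 | c(k) for every k ≥ 0, by induction.

2 | c(k)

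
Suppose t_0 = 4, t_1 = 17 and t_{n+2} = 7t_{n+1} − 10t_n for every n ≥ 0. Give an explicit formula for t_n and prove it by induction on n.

Claim: t_n = 3·5^n + 2^n.

Base cases: t_0 = 4 and 3·5^0 + 2^0 = 4; t_1 = 17 and 3·5^1 + 2^1 = 17.
Assume t_i = 3·5^i + 2^i for all 0 ≤ i ≤ j, where j ≥ 1.
Then t_{j+1} = 7t_j − 10t_{j−1} = 7·(3·5^j + 2^j) − 10·(3·5^{j−1} + 2^{j−1}) = 3·(7·5 − 10)5^{j−1} + (7·2 − 10)2^{j−1} = 75·5^{j−1} + 4·2^{j−1} = 3·5^{j+1} + 2^{j+1}.
This completes the inductive step, so t_n = 3·5^n + 2^n for all n ≥ 0.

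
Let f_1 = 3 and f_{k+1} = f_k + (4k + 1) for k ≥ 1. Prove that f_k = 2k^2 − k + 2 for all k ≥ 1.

Base case: f_1 = 3, and 2·1^2 − 1 + 2 = 3.
Assume f_j = 2j^2 − j + 2.
Then f_{j+1} = f_j + (4j + 1) = (2j^2 − j + 2) + (4j + 1) = 2j^2 + 3j + 3,
and 2·(j+1)^2 − (j+1) + 2 = 2j^2 + 3j + 3.
This completes the inductive step, so f_k = 2k^2 − k + 2 for all k ≥ 1.

f_k = 2k^2 − k + 2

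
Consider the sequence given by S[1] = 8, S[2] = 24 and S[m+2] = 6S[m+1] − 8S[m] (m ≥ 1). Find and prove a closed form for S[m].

Claim: S[m] = 4^m + 2·2^m.

Base cases: S[1] = 8 and 4^1 + 2·2^1 = 8; S[2] = 24 and 4^2 + 2·2^2 = 24.
Assume S[j] = 4^j + 2·2^j for all 1 ≤ j ≤ r, where r ≥ 2.
Then S[r+1] = 6S[r] − 8S[r−1] = 6·(4^r + 2·2^r) − 8·(4^{r−1} + 2·2^{r−1}) = (6·4 − 8)4^{r−1} + 2·(6·2 − 8)2^{r−1} = 16·4^{r−1} + 8·2^{r−1} = 4^{r+1} + 2·2^{r+1}.
This completes the inductive step, so S[m] = 4^m + 2·2^m for all m ≥ 1.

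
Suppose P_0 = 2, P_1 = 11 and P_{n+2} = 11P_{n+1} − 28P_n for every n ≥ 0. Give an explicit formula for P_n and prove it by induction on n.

Claim: P_n = 7^n + 4^n.

Base cases: P_0 = 2 and 7^0 + 4^0 = 2; P_1 = 11 and 7^1 + 4^1 = 11.
Assume P_i = 7^i + 4^i for all 0 ≤ i ≤ j, where j ≥ 1.
Then P_{j+1} = 11P_j − 28P_{j−1} = 11·(7^j + 4^j) − 28·(7^{j−1} + 4^{j−1}) = (11·7 − 28)7^{j−1} + (11·4 − 28)4^{j−1} = 49·7^{j−1} + 16·4^{j−1} = 7^{j+1} + 4^{j+1}.
So the formula holds for j+1, and by strong induction P_n = 7^n + 4^n for all n ≥ 0.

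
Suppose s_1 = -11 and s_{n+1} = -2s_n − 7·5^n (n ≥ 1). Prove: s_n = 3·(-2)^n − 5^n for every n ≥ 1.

Base case: s_1 = -11, and 3·(-2)^1 − 5^1 = -6 − 5 = -11.
Assume s_k = 3·(-2)^k − 5^k for some k ≥ 1.
Then s_{k+1} = -2s_k − 7·5^k = -2·(3·(-2)^k − 5^k) − 7·5^k = 3·(-2)^{k+1} + 2·5^k − 7·5^k = 3·(-2)^{k+1} − 5·5^k = 3·(-2)^{k+1} − 5^{k+1}.
So the formula holds for k+1, and by induction s_n = 3·(-2)^n − 5^n for all n ≥ 1.

s_n = 3·(-2)^n − 5^n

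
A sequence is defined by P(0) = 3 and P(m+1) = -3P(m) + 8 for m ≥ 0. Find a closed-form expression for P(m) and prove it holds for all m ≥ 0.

Claim: P(m) = (-3)^m + 2.

Base case: P(0) = 3, and (-3)^0 + 2 = 1 + 2 = 3.
Assume P(k) = (-3)^k + 2 for some k ≥ 0.
Then P(k+1) = -3P(k) + 8 = -3·((-3)^k + 2) + 8 = -3·(-3)^k − 6 + 8 = (-3)^{k+1} + 2.
By induction, P(m) = (-3)^m + 2 for all m ≥ 0.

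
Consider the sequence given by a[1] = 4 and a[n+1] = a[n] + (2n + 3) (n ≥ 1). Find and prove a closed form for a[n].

Claim: a[n] = n^2 + 2n + 1.

Base case: a[1] = 4, and 1^2 + 2·1 + 1 = 4.
Assume a[m] = m^2 + 2m + 1.
Then a[m+1] = a[m] + (2m + 3) = (m^2 + 2m + 1) + (2m + 3) = m^2 + 4m + 4,
and (m+1)^2 + 2·(m+1) + 1 = m^2 + 4m + 4.
This completes the inductive step, so a[n] = n^2 + 2n + 1 for all n ≥ 1.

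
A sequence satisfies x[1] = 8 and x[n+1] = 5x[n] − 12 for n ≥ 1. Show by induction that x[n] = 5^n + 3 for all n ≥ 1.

Base case: x[1] = 8, and 5^1 + 3 = 5 + 3 = 8.
Assume x[m] = 5^m + 3 for some m ≥ 1.
Then x[m+1] = 5x[m] − 12 = 5·(5^m + 3) − 12 = 5^{m+1} + 15 − 12 = 5^{m+1} + 3.
Hence x[n] = 5^n + 3 for every n ≥ 1, by induction.

x[n] = 5^n + 3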